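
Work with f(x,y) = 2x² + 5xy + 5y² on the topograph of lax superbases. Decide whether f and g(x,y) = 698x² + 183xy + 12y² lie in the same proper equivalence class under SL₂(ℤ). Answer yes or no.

D₁ = -15, D₂ = -15
f: translate: b→1 (≡5 mod 4), so (2,5,5)→(2,1,2)
f: reduced (well bottom): (2,1,2) with a≤c, −a<b≤a
g: flip: (698,183,12)→(12,-183,698)
g: translate: b→9 (≡-183 mod 24), so (12,-183,698)→(12,9,2)
g: flip: (12,9,2)→(2,-9,12)
g: translate: b→-1 (≡-9 mod 4), so (2,-9,12)→(2,-1,2)
g: flip: (2,-1,2)→(2,1,2)
g: reduced (well bottom): (2,1,2) with a≤c, −a<b≤a
reduced forms (2, 1, 2) vs (2, 1, 2) ⇒ equivalent

yes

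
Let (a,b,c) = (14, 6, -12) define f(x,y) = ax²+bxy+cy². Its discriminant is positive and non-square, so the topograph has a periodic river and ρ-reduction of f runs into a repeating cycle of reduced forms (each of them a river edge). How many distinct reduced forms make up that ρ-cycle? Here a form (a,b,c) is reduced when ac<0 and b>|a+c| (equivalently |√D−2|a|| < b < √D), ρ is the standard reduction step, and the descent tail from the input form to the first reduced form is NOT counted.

D = 708, ⌊√D⌋ = 26
river: ρ → (-12,18,8)
river: ρ → (8,14,-16)
river: ρ → (-16,18,6)
river: ρ → (6,18,-16)
river: ρ → (-16,14,8)
river: ρ → (8,18,-12)
river: ρ → (-12,6,14)
river: ρ → (14,22,-4)
river: ρ → (-4,26,2)
river: ρ → (2,26,-4)
river: ρ → (-4,22,14)
river: ρ → (14,6,-12)
ρ-cycle length = 12 (tail of 0 descent steps not counted)

12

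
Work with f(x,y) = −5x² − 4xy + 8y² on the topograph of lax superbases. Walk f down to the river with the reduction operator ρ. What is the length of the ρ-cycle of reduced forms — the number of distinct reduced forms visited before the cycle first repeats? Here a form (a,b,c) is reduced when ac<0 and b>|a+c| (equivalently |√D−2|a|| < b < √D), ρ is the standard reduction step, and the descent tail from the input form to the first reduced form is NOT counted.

D = 176, ⌊√D⌋ = 13
descent: ρ → (8,4,-5)  [lands on river]
river: ρ → (-5,6,7)
river: ρ → (7,8,-4)
river: ρ → (-4,8,7)
river: ρ → (7,6,-5)
river: ρ → (-5,4,8)
river: ρ → (8,12,-1)
river: ρ → (-1,12,8)
ρ-cycle length = 8 (tail of 1 descent step not counted)

8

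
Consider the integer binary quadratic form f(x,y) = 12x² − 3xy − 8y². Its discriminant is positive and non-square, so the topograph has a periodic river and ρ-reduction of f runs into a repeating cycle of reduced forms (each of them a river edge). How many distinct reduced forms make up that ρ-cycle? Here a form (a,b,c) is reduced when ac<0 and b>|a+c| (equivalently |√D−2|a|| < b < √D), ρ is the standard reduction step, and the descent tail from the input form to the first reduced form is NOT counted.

D = 393, ⌊√D⌋ = 19
descent: ρ → (-8,19,1)  [lands on river]
river: ρ → (1,19,-8)
river: ρ → (-8,13,7)
river: ρ → (7,15,-6)
river: ρ → (-6,9,13)
river: ρ → (13,17,-2)
river: ρ → (-2,19,4)
river: ρ → (4,13,-14)
river: ρ → (-14,15,3)
river: ρ → (3,15,-14)
river: ρ → (-14,13,4)
river: ρ → (4,19,-2)
river: ρ → (-2,17,13)
river: ρ → (13,9,-6)
river: ρ → (-6,15,7)
river: ρ → (7,13,-8)
ρ-cycle length = 16 (tail of 1 descent step not counted)

16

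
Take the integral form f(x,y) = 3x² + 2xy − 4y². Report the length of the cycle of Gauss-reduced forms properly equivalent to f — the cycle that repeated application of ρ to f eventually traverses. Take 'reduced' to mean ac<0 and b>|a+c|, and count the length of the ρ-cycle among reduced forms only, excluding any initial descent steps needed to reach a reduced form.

D = 52, ⌊√D⌋ = 7
river: ρ → (-4,6,1)
river: ρ → (1,6,-4)
river: ρ → (-4,2,3)
river: ρ → (3,4,-3)
river: ρ → (-3,2,4)
river: ρ → (4,6,-1)
river: ρ → (-1,6,4)
river: ρ → (4,2,-3)
river: ρ → (-3,4,3)
river: ρ → (3,2,-4)
ρ-cycle length = 10 (tail of 0 descent steps not counted)

10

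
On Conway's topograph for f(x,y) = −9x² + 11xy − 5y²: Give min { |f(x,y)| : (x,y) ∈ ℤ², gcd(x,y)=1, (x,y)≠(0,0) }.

translate: b→7 (≡-11 mod 18), so (9,-11,5)→(9,7,3)
flip: (9,7,3)→(3,-7,9)
translate: b→-1 (≡-7 mod 6), so (3,-7,9)→(3,-1,5)
reduced (well bottom): (3,-1,5) with a≤c, −a<b≤a
well minimum |f| = |-3| = 3 (negative-definite)

3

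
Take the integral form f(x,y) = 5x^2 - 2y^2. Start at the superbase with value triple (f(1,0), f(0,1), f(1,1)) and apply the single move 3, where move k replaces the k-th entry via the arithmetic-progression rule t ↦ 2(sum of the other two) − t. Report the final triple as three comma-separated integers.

start (5,-2,3) = (f(1,0),f(0,1),f(1,1))
replace slot 3: 2·(5+(-2)) − 3 = 3 → (5,-2,3)

5,-2,3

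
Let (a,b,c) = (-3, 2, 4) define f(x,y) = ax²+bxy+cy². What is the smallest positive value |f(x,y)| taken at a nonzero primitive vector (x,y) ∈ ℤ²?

river: ρ → (4,6,-1)
river: ρ → (-1,6,4)
river: ρ → (4,2,-3)
river: ρ → (-3,4,3)
river: ρ → (3,2,-4)
river: ρ → (-4,6,1)
river: ρ → (1,6,-4)
river: ρ → (-4,2,3)
river: ρ → (3,4,-3)
river: ρ → (-3,2,4)
closes: descent 0, river 10
min |a| on river = 1

1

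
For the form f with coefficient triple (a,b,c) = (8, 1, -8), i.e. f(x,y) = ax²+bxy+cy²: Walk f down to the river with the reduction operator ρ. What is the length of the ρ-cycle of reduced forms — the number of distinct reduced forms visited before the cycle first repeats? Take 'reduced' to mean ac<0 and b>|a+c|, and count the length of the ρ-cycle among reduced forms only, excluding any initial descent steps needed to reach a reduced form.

D = 257, ⌊√D⌋ = 16
river: ρ → (-8,15,1)
river: ρ → (1,15,-8)
river: ρ → (-8,1,8)
river: ρ → (8,15,-1)
river: ρ → (-1,15,8)
river: ρ → (8,1,-8)
ρ-cycle length = 6 (tail of 0 descent steps not counted)

6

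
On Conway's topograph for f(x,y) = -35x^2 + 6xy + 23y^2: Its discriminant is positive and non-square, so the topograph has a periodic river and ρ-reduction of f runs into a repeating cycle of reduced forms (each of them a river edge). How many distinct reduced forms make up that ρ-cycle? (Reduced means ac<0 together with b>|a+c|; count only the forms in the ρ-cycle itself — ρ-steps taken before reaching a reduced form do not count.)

D = 3256, ⌊√D⌋ = 57
descent: ρ → (23,40,-18)  [lands on river]
river: ρ → (-18,32,31)
river: ρ → (31,30,-19)
river: ρ → (-19,46,15)
river: ρ → (15,44,-22)
river: ρ → (-22,44,15)
river: ρ → (15,46,-19)
river: ρ → (-19,30,31)
river: ρ → (31,32,-18)
river: ρ → (-18,40,23)
river: ρ → (23,52,-6)
river: ρ → (-6,56,5)
river: ρ → (5,54,-17)
river: ρ → (-17,48,14)
river: ρ → (14,36,-35)
river: ρ → (-35,34,15)
river: ρ → (15,56,-2)
river: ρ → (-2,56,15)
river: ρ → (15,34,-35)
river: ρ → (-35,36,14)
river: ρ → (14,48,-17)
river: ρ → (-17,54,5)
river: ρ → (5,56,-6)
river: ρ → (-6,52,23)
ρ-cycle length = 24 (tail of 1 descent step not counted)

24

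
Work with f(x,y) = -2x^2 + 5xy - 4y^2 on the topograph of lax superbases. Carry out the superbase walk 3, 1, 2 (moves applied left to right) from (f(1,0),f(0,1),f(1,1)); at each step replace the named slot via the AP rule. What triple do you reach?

start (-2,-4,-1) = (f(1,0),f(0,1),f(1,1))
replace slot 3: 2·((-2)+(-4)) − (-1) = -11 → (-2,-4,-11)
replace slot 1: 2·((-4)+(-11)) − (-2) = -28 → (-28,-4,-11)
replace slot 2: 2·((-28)+(-11)) − (-4) = -74 → (-28,-74,-11)

-28,-74,-11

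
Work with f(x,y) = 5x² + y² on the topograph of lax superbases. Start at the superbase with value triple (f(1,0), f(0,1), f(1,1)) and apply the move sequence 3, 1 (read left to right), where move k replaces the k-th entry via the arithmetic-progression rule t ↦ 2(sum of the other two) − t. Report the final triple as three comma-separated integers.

start (5,1,6) = (f(1,0),f(0,1),f(1,1))
replace slot 3: 2·(5+1) − 6 = 6 → (5,1,6)
replace slot 1: 2·(1+6) − 5 = 9 → (9,1,6)

9,1,6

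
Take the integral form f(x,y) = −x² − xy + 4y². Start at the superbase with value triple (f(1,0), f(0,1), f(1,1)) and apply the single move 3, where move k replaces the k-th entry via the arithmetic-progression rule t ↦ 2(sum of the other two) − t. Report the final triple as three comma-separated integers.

start (-1,4,2) = (f(1,0),f(0,1),f(1,1))
replace slot 3: 2·((-1)+4) − 2 = 4 → (-1,4,4)

-1,4,4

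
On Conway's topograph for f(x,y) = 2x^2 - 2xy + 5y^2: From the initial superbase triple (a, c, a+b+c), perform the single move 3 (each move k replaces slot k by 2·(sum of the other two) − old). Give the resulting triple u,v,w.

start (2,5,5) = (f(1,0),f(0,1),f(1,1))
replace slot 3: 2·(2+5) − 5 = 9 → (2,5,9)

2,5,9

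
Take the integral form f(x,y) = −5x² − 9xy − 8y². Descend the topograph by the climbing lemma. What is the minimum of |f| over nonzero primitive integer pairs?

translate: b→-1 (≡9 mod 10), so (5,9,8)→(5,-1,4)
flip: (5,-1,4)→(4,1,5)
reduced (well bottom): (4,1,5) with a≤c, −a<b≤a
well minimum |f| = |-4| = 4 (negative-definite)

4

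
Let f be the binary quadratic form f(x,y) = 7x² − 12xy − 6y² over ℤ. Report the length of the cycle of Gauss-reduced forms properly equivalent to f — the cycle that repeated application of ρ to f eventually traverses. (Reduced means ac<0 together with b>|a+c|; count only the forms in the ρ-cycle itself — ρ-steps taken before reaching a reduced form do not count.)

D = 312, ⌊√D⌋ = 17
descent: ρ → (-6,12,7)  [lands on river]
river: ρ → (7,16,-2)
river: ρ → (-2,16,7)
river: ρ → (7,12,-6)
ρ-cycle length = 4 (tail of 1 descent step not counted)

4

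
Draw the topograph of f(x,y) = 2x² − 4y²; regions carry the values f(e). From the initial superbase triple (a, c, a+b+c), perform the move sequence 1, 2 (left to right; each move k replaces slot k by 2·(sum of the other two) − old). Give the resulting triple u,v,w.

start (2,-4,-2) = (f(1,0),f(0,1),f(1,1))
replace slot 1: 2·((-4)+(-2)) − 2 = -14 → (-14,-4,-2)
replace slot 2: 2·((-14)+(-2)) − (-4) = -28 → (-14,-28,-2)

-14,-28,-2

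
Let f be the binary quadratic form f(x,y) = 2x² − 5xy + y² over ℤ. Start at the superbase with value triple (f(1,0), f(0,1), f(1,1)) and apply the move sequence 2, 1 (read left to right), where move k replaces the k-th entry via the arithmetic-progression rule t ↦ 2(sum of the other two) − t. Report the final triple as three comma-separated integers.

start (2,1,-2) = (f(1,0),f(0,1),f(1,1))
replace slot 2: 2·(2+(-2)) − 1 = -1 → (2,-1,-2)
replace slot 1: 2·((-1)+(-2)) − 2 = -8 → (-8,-1,-2)

-8,-1,-2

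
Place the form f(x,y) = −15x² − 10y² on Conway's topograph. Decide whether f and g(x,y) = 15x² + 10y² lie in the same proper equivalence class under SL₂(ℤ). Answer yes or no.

D₁ = -600, D₂ = -600
f is negative-definite; reduce −f:
−f: flip: (15,0,10)→(10,0,15)
−f: reduced (well bottom): (10,0,15) with a≤c, −a<b≤a
flip sign back: reduced form of f is (-10,0,-15)
g: flip: (15,0,10)→(10,0,15)
g: reduced (well bottom): (10,0,15) with a≤c, −a<b≤a
reduced forms (-10, 0, -15) vs (10, 0, 15) ⇒ inequivalent

no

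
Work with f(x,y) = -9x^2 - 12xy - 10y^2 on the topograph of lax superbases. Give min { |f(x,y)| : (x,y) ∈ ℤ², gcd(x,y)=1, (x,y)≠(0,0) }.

translate: b→-6 (≡12 mod 18), so (9,12,10)→(9,-6,7)
flip: (9,-6,7)→(7,6,9)
reduced (well bottom): (7,6,9) with a≤c, −a<b≤a
well minimum |f| = |-7| = 7 (negative-definite)

7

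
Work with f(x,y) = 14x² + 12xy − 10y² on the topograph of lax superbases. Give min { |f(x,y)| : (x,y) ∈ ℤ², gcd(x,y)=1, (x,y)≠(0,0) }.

river: ρ → (-10,8,16)
river: ρ → (16,24,-2)
river: ρ → (-2,24,16)
river: ρ → (16,8,-10)
river: ρ → (-10,12,14)
river: ρ → (14,16,-8)
river: ρ → (-8,16,14)
river: ρ → (14,12,-10)
closes: descent 0, river 8
min |a| on river = 2

2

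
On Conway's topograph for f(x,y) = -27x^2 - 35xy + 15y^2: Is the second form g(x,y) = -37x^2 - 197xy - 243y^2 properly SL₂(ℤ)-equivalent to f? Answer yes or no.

D₁ = 2845, D₂ = 2845
river cycle of f (length 10): (15, 35, -27), (-27, 19, 23), (23, 27, -23), (-23, 19, 27), (27, 35, -15), (-15, 25, 37), (37, 49, -3), (-3, 53, 3), (3, 49, -37), (-37, 25, 15)
river cycle of g (length 10): (-37, 25, 15), (15, 35, -27), (-27, 19, 23), (23, 27, -23), (-23, 19, 27), (27, 35, -15), (-15, 25, 37), (37, 49, -3), (-3, 53, 3), (3, 49, -37)
cycles coincide ⇒ equivalent

yes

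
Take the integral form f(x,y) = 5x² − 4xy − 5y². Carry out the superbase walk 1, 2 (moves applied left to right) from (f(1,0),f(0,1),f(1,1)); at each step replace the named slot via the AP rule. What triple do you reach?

start (5,-5,-4) = (f(1,0),f(0,1),f(1,1))
replace slot 1: 2·((-5)+(-4)) − 5 = -23 → (-23,-5,-4)
replace slot 2: 2·((-23)+(-4)) − (-5) = -49 → (-23,-49,-4)

-23,-49,-4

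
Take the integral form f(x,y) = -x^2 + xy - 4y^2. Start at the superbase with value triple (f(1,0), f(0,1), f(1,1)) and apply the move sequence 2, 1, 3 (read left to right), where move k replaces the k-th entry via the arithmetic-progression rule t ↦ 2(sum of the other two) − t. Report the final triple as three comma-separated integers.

start (-1,-4,-4) = (f(1,0),f(0,1),f(1,1))
replace slot 2: 2·((-1)+(-4)) − (-4) = -6 → (-1,-6,-4)
replace slot 1: 2·((-6)+(-4)) − (-1) = -19 → (-19,-6,-4)
replace slot 3: 2·((-19)+(-6)) − (-4) = -46 → (-19,-6,-46)

-19,-6,-46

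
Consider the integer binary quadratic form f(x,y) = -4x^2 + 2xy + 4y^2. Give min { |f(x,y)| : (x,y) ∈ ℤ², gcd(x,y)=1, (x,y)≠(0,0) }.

river: ρ → (4,6,-2)
river: ρ → (-2,6,4)
river: ρ → (4,2,-4)
river: ρ → (-4,6,2)
river: ρ → (2,6,-4)
river: ρ → (-4,2,4)
closes: descent 0, river 6
min |a| on river = 2

2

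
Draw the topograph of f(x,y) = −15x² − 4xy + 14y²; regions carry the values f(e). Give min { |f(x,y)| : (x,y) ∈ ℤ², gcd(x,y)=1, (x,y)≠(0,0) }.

descent: ρ → (14,4,-15)  [lands on river]
river: ρ → (-15,26,3)
river: ρ → (3,28,-6)
river: ρ → (-6,20,19)
river: ρ → (19,18,-7)
river: ρ → (-7,24,10)
river: ρ → (10,16,-15)
river: ρ → (-15,14,11)
river: ρ → (11,8,-18)
river: ρ → (-18,28,1)
river: ρ → (1,28,-18)
river: ρ → (-18,8,11)
river: ρ → (11,14,-15)
river: ρ → (-15,16,10)
river: ρ → (10,24,-7)
river: ρ → (-7,18,19)
river: ρ → (19,20,-6)
river: ρ → (-6,28,3)
river: ρ → (3,26,-15)
river: ρ → (-15,4,14)
river: ρ → (14,24,-5)
river: ρ → (-5,26,9)
river: ρ → (9,28,-2)
river: ρ → (-2,28,9)
river: ρ → (9,26,-5)
river: ρ → (-5,24,14)
closes: descent 1, river 26
min |a| on river = 1

1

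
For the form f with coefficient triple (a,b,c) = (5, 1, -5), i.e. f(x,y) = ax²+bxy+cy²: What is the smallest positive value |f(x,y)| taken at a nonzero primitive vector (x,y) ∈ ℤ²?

river: ρ → (-5,9,1)
river: ρ → (1,9,-5)
river: ρ → (-5,1,5)
river: ρ → (5,9,-1)
river: ρ → (-1,9,5)
river: ρ → (5,1,-5)
closes: descent 0, river 6
min |a| on river = 1

1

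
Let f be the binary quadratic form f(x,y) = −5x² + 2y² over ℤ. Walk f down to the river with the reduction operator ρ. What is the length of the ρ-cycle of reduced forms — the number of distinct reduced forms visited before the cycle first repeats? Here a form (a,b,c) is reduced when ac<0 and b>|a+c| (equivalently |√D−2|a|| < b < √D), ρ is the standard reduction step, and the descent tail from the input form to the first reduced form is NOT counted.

D = 40, ⌊√D⌋ = 6
descent: ρ → (2,4,-3)  [lands on river]
river: ρ → (-3,2,3)
river: ρ → (3,4,-2)
river: ρ → (-2,4,3)
river: ρ → (3,2,-3)
river: ρ → (-3,4,2)
ρ-cycle length = 6 (tail of 1 descent step not counted)

6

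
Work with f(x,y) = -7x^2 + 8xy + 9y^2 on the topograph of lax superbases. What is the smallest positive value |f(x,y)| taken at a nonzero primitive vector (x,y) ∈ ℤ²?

river: ρ → (9,10,-6)
river: ρ → (-6,14,5)
river: ρ → (5,16,-3)
river: ρ → (-3,14,10)
river: ρ → (10,6,-7)
river: ρ → (-7,8,9)
closes: descent 0, river 6
min |a| on river = 3

3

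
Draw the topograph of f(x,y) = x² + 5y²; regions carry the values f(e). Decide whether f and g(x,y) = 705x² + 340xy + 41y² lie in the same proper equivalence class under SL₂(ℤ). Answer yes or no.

D₁ = -20, D₂ = -20
f: reduced (well bottom): (1,0,5) with a≤c, −a<b≤a
g: flip: (705,340,41)→(41,-340,705)
g: translate: b→-12 (≡-340 mod 82), so (41,-340,705)→(41,-12,1)
g: flip: (41,-12,1)→(1,12,41)
g: translate: b→0 (≡12 mod 2), so (1,12,41)→(1,0,5)
g: reduced (well bottom): (1,0,5) with a≤c, −a<b≤a
reduced forms (1, 0, 5) vs (1, 0, 5) ⇒ equivalent

yes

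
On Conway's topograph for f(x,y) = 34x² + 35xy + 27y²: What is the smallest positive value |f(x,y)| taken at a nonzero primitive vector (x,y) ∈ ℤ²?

translate: b→-33 (≡35 mod 68), so (34,35,27)→(34,-33,26)
flip: (34,-33,26)→(26,33,34)
translate: b→-19 (≡33 mod 52), so (26,33,34)→(26,-19,27)
reduced (well bottom): (26,-19,27) with a≤c, −a<b≤a
well minimum = a = 26

26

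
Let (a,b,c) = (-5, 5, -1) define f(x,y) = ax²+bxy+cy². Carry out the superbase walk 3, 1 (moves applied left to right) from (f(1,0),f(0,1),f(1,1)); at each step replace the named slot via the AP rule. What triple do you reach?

start (-5,-1,-1) = (f(1,0),f(0,1),f(1,1))
replace slot 3: 2·((-5)+(-1)) − (-1) = -11 → (-5,-1,-11)
replace slot 1: 2·((-1)+(-11)) − (-5) = -19 → (-19,-1,-11)

-19,-1,-11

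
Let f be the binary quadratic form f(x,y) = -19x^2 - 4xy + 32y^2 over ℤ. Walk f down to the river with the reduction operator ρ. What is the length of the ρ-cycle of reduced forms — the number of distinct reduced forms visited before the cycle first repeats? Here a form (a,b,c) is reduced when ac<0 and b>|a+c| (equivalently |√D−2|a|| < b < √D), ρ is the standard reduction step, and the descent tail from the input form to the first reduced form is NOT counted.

D = 2448, ⌊√D⌋ = 49
descent: ρ → (32,4,-19)
descent: ρ → (-19,34,17)  [lands on river]
river: ρ → (17,34,-19)
river: ρ → (-19,42,9)
river: ρ → (9,48,-4)
river: ρ → (-4,48,9)
river: ρ → (9,42,-19)
ρ-cycle length = 6 (tail of 2 descent steps not counted)

6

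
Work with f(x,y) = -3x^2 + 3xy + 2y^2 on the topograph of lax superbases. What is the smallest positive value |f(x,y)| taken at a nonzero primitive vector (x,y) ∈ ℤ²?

river: ρ → (2,5,-1)
river: ρ → (-1,5,2)
river: ρ → (2,3,-3)
river: ρ → (-3,3,2)
closes: descent 0, river 4
min |a| on river = 1

1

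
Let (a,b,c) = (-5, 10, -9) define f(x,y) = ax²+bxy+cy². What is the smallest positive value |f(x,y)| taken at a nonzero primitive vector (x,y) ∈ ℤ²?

translate: b→0 (≡-10 mod 10), so (5,-10,9)→(5,0,4)
flip: (5,0,4)→(4,0,5)
reduced (well bottom): (4,0,5) with a≤c, −a<b≤a
well minimum |f| = |-4| = 4 (negative-definite)

4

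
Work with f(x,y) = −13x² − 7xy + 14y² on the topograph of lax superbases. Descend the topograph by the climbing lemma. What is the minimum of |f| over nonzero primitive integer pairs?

descent: ρ → (14,7,-13)  [lands on river]
river: ρ → (-13,19,8)
river: ρ → (8,13,-19)
river: ρ → (-19,25,2)
river: ρ → (2,27,-6)
river: ρ → (-6,21,14)
closes: descent 1, river 6
min |a| on river = 2

2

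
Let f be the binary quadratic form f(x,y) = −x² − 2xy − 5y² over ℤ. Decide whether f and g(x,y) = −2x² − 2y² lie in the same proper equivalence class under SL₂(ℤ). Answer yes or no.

D₁ = -16, D₂ = -16
f is negative-definite; reduce −f:
−f: translate: b→0 (≡2 mod 2), so (1,2,5)→(1,0,4)
−f: reduced (well bottom): (1,0,4) with a≤c, −a<b≤a
flip sign back: reduced form of f is (-1,0,-4)
g is negative-definite; reduce −g:
−g: reduced (well bottom): (2,0,2) with a≤c, −a<b≤a
flip sign back: reduced form of g is (-2,0,-2)
reduced forms (-1, 0, -4) vs (-2, 0, -2) ⇒ inequivalent

no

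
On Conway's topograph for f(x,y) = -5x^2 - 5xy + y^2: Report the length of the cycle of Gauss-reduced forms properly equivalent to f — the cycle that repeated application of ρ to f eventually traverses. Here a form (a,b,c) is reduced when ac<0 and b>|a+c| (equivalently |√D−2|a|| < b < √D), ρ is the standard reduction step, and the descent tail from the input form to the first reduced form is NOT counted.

D = 45, ⌊√D⌋ = 6
descent: ρ → (1,5,-5)  [lands on river]
river: ρ → (-5,5,1)
ρ-cycle length = 2 (tail of 1 descent step not counted)

2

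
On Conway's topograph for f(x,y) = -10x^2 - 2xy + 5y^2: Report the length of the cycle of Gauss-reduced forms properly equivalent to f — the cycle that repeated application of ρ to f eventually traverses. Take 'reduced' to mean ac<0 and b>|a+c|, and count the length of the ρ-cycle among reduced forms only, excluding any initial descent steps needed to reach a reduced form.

D = 204, ⌊√D⌋ = 14
descent: ρ → (5,12,-3)  [lands on river]
river: ρ → (-3,12,5)
river: ρ → (5,8,-7)
river: ρ → (-7,6,6)
river: ρ → (6,6,-7)
river: ρ → (-7,8,5)
ρ-cycle length = 6 (tail of 1 descent step not counted)

6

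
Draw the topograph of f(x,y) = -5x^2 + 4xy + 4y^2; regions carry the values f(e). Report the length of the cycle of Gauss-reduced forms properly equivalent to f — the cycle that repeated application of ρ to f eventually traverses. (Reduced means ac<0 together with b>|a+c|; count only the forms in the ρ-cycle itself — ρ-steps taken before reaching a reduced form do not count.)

D = 96, ⌊√D⌋ = 9
river: ρ → (4,4,-5)
river: ρ → (-5,6,3)
river: ρ → (3,6,-5)
river: ρ → (-5,4,4)
ρ-cycle length = 4 (tail of 0 descent steps not counted)

4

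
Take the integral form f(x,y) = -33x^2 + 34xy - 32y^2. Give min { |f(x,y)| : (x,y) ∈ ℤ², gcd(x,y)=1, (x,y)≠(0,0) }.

translate: b→32 (≡-34 mod 66), so (33,-34,32)→(33,32,31)
flip: (33,32,31)→(31,-32,33)
translate: b→30 (≡-32 mod 62), so (31,-32,33)→(31,30,32)
reduced (well bottom): (31,30,32) with a≤c, −a<b≤a
well minimum |f| = |-31| = 31 (negative-definite)

31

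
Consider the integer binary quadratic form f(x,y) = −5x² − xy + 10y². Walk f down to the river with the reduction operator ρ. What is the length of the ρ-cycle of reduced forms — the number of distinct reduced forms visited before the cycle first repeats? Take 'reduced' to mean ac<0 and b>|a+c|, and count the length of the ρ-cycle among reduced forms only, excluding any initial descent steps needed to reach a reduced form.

D = 201, ⌊√D⌋ = 14
descent: ρ → (10,1,-5)
descent: ρ → (-5,9,6)  [lands on river]
river: ρ → (6,3,-8)
river: ρ → (-8,13,1)
river: ρ → (1,13,-8)
river: ρ → (-8,3,6)
river: ρ → (6,9,-5)
river: ρ → (-5,11,4)
river: ρ → (4,13,-2)
river: ρ → (-2,11,10)
river: ρ → (10,9,-3)
river: ρ → (-3,9,10)
river: ρ → (10,11,-2)
river: ρ → (-2,13,4)
river: ρ → (4,11,-5)
ρ-cycle length = 14 (tail of 2 descent steps not counted)

14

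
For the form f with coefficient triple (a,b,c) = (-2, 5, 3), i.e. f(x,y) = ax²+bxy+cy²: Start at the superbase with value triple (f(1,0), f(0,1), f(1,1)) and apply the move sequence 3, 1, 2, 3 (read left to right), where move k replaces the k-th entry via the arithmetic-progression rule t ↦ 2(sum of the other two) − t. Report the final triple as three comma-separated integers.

start (-2,3,6) = (f(1,0),f(0,1),f(1,1))
replace slot 3: 2·((-2)+3) − 6 = -4 → (-2,3,-4)
replace slot 1: 2·(3+(-4)) − (-2) = 0 → (0,3,-4)
replace slot 2: 2·(0+(-4)) − 3 = -11 → (0,-11,-4)
replace slot 3: 2·(0+(-11)) − (-4) = -18 → (0,-11,-18)

0,-11,-18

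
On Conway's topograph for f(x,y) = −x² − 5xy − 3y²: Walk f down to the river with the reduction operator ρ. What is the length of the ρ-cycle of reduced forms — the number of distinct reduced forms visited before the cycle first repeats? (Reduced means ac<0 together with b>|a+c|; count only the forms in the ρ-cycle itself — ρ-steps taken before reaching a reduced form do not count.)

D = 13, ⌊√D⌋ = 3
descent: ρ → (-3,-1,1)
descent: ρ → (1,3,-1)  [lands on river]
river: ρ → (-1,3,1)
ρ-cycle length = 2 (tail of 2 descent steps not counted)

2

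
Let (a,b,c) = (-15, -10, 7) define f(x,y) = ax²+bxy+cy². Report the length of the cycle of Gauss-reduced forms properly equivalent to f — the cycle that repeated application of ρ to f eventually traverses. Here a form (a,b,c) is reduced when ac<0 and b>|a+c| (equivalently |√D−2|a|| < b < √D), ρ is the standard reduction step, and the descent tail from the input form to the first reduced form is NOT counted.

D = 520, ⌊√D⌋ = 22
descent: ρ → (7,10,-15)  [lands on river]
river: ρ → (-15,20,2)
river: ρ → (2,20,-15)
river: ρ → (-15,10,7)
river: ρ → (7,18,-7)
river: ρ → (-7,10,15)
river: ρ → (15,20,-2)
river: ρ → (-2,20,15)
river: ρ → (15,10,-7)
river: ρ → (-7,18,7)
ρ-cycle length = 10 (tail of 1 descent step not counted)

10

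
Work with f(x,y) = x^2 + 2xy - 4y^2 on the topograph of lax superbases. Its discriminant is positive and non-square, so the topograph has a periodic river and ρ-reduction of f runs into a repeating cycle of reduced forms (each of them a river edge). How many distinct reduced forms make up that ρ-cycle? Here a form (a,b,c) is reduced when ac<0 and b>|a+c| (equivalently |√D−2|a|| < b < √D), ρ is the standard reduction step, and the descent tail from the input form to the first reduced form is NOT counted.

D = 20, ⌊√D⌋ = 4
descent: ρ → (-4,-2,1)
descent: ρ → (1,4,-1)  [lands on river]
river: ρ → (-1,4,1)
ρ-cycle length = 2 (tail of 2 descent steps not counted)

2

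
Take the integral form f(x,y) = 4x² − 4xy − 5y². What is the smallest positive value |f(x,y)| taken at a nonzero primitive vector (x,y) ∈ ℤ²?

descent: ρ → (-5,4,4)  [lands on river]
river: ρ → (4,4,-5)
river: ρ → (-5,6,3)
river: ρ → (3,6,-5)
closes: descent 1, river 4
min |a| on river = 3

3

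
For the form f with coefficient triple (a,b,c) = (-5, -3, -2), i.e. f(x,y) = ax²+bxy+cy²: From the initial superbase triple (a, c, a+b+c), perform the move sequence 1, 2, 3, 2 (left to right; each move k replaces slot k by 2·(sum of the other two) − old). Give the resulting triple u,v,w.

start (-5,-2,-10) = (f(1,0),f(0,1),f(1,1))
replace slot 1: 2·((-2)+(-10)) − (-5) = -19 → (-19,-2,-10)
replace slot 2: 2·((-19)+(-10)) − (-2) = -56 → (-19,-56,-10)
replace slot 3: 2·((-19)+(-56)) − (-10) = -140 → (-19,-56,-140)
replace slot 2: 2·((-19)+(-140)) − (-56) = -262 → (-19,-262,-140)

-19,-262,-140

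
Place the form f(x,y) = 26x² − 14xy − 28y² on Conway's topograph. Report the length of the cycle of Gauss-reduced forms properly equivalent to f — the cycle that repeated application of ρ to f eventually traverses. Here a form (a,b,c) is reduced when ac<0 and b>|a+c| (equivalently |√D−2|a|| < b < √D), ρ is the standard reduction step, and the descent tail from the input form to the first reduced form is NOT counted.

D = 3108, ⌊√D⌋ = 55
descent: ρ → (-28,14,26)  [lands on river]
river: ρ → (26,38,-16)
river: ρ → (-16,26,38)
river: ρ → (38,50,-4)
river: ρ → (-4,54,12)
river: ρ → (12,42,-28)
ρ-cycle length = 6 (tail of 1 descent step not counted)

6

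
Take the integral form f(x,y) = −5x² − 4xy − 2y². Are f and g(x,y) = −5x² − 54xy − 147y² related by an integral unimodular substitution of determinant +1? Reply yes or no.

D₁ = -24, D₂ = -24
f is negative-definite; reduce −f:
−f: flip: (5,4,2)→(2,-4,5)
−f: translate: b→0 (≡-4 mod 4), so (2,-4,5)→(2,0,3)
−f: reduced (well bottom): (2,0,3) with a≤c, −a<b≤a
flip sign back: reduced form of f is (-2,0,-3)
g is negative-definite; reduce −g:
−g: translate: b→4 (≡54 mod 10), so (5,54,147)→(5,4,2)
−g: flip: (5,4,2)→(2,-4,5)
−g: translate: b→0 (≡-4 mod 4), so (2,-4,5)→(2,0,3)
−g: reduced (well bottom): (2,0,3) with a≤c, −a<b≤a
flip sign back: reduced form of g is (-2,0,-3)
reduced forms (-2, 0, -3) vs (-2, 0, -3) ⇒ equivalent

yes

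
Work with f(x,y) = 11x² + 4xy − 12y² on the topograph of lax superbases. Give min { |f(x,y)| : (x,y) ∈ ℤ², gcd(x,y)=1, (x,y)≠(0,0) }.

river: ρ → (-12,20,3)
river: ρ → (3,22,-5)
river: ρ → (-5,18,11)
river: ρ → (11,4,-12)
closes: descent 0, river 4
min |a| on river = 3

3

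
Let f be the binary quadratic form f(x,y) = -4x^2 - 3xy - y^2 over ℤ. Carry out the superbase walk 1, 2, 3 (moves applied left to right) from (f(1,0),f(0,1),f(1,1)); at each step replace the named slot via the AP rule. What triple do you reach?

start (-4,-1,-8) = (f(1,0),f(0,1),f(1,1))
replace slot 1: 2·((-1)+(-8)) − (-4) = -14 → (-14,-1,-8)
replace slot 2: 2·((-14)+(-8)) − (-1) = -43 → (-14,-43,-8)
replace slot 3: 2·((-14)+(-43)) − (-8) = -106 → (-14,-43,-106)

-14,-43,-106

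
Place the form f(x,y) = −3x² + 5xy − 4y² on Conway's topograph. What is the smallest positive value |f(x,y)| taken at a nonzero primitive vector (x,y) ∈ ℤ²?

translate: b→1 (≡-5 mod 6), so (3,-5,4)→(3,1,2)
flip: (3,1,2)→(2,-1,3)
reduced (well bottom): (2,-1,3) with a≤c, −a<b≤a
well minimum |f| = |-2| = 2 (negative-definite)

2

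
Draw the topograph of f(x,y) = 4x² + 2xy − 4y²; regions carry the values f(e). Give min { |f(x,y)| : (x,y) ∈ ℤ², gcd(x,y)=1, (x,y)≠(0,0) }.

river: ρ → (-4,6,2)
river: ρ → (2,6,-4)
river: ρ → (-4,2,4)
river: ρ → (4,6,-2)
river: ρ → (-2,6,4)
river: ρ → (4,2,-4)
closes: descent 0, river 6
min |a| on river = 2

2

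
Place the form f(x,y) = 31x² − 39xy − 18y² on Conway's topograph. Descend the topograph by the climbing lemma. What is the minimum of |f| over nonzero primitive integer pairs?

descent: ρ → (-18,39,31)  [lands on river]
river: ρ → (31,23,-26)
river: ρ → (-26,29,28)
river: ρ → (28,27,-27)
river: ρ → (-27,27,28)
river: ρ → (28,29,-26)
river: ρ → (-26,23,31)
river: ρ → (31,39,-18)
river: ρ → (-18,33,37)
river: ρ → (37,41,-14)
river: ρ → (-14,43,34)
river: ρ → (34,25,-23)
river: ρ → (-23,21,36)
river: ρ → (36,51,-8)
river: ρ → (-8,61,1)
river: ρ → (1,61,-8)
river: ρ → (-8,51,36)
river: ρ → (36,21,-23)
river: ρ → (-23,25,34)
river: ρ → (34,43,-14)
river: ρ → (-14,41,37)
river: ρ → (37,33,-18)
closes: descent 1, river 22
min |a| on river = 1

1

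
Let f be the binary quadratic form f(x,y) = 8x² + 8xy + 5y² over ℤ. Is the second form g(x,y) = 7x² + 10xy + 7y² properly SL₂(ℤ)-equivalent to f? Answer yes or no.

D₁ = -96, D₂ = -96
f: flip: (8,8,5)→(5,-8,8)
f: translate: b→2 (≡-8 mod 10), so (5,-8,8)→(5,2,5)
f: reduced (well bottom): (5,2,5) with a≤c, −a<b≤a
g: translate: b→-4 (≡10 mod 14), so (7,10,7)→(7,-4,4)
g: flip: (7,-4,4)→(4,4,7)
g: reduced (well bottom): (4,4,7) with a≤c, −a<b≤a
reduced forms (5, 2, 5) vs (4, 4, 7) ⇒ inequivalent

no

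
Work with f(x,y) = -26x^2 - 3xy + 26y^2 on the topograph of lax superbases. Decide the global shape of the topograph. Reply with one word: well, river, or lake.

D = b²−4ac = (-3)² − 4·(-26)·26 = 2713
D > 0 non-square ⇒ indefinite ⇒ periodic river

river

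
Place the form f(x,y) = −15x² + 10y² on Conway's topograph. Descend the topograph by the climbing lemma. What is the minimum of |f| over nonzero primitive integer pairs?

descent: ρ → (10,20,-5)  [lands on river]
river: ρ → (-5,20,10)
closes: descent 1, river 2
min |a| on river = 5

5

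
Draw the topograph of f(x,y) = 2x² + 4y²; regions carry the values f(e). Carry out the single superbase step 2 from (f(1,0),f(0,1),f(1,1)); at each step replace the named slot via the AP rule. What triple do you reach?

start (2,4,6) = (f(1,0),f(0,1),f(1,1))
replace slot 2: 2·(2+6) − 4 = 12 → (2,12,6)

2,12,6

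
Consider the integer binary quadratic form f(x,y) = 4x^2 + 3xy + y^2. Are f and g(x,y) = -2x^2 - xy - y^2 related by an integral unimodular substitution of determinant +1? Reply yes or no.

D₁ = -7, D₂ = -7
f: flip: (4,3,1)→(1,-3,4)
f: translate: b→1 (≡-3 mod 2), so (1,-3,4)→(1,1,2)
f: reduced (well bottom): (1,1,2) with a≤c, −a<b≤a
g is negative-definite; reduce −g:
−g: flip: (2,1,1)→(1,-1,2)
−g: translate: b→1 (≡-1 mod 2), so (1,-1,2)→(1,1,2)
−g: reduced (well bottom): (1,1,2) with a≤c, −a<b≤a
flip sign back: reduced form of g is (-1,-1,-2)
reduced forms (1, 1, 2) vs (-1, -1, -2) ⇒ inequivalent

no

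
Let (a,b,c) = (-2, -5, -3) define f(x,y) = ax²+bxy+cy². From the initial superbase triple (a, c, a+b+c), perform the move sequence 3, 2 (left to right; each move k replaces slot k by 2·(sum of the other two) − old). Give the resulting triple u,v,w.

start (-2,-3,-10) = (f(1,0),f(0,1),f(1,1))
replace slot 3: 2·((-2)+(-3)) − (-10) = 0 → (-2,-3,0)
replace slot 2: 2·((-2)+0) − (-3) = -1 → (-2,-1,0)

-2,-1,0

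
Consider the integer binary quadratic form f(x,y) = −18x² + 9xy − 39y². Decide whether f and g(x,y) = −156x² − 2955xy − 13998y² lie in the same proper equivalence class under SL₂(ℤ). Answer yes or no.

D₁ = -2727, D₂ = -2727
f is negative-definite; reduce −f:
−f: reduced (well bottom): (18,-9,39) with a≤c, −a<b≤a
flip sign back: reduced form of f is (-18,9,-39)
g is negative-definite; reduce −g:
−g: translate: b→147 (≡2955 mod 312), so (156,2955,13998)→(156,147,39)
−g: flip: (156,147,39)→(39,-147,156)
−g: translate: b→9 (≡-147 mod 78), so (39,-147,156)→(39,9,18)
−g: flip: (39,9,18)→(18,-9,39)
−g: reduced (well bottom): (18,-9,39) with a≤c, −a<b≤a
flip sign back: reduced form of g is (-18,9,-39)
reduced forms (-18, 9, -39) vs (-18, 9, -39) ⇒ equivalent

yes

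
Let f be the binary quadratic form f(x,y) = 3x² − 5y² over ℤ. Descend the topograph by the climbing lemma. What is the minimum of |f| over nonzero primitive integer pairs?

descent: ρ → (-5,0,3)
descent: ρ → (3,6,-2)  [lands on river]
river: ρ → (-2,6,3)
closes: descent 2, river 2
min |a| on river = 2

2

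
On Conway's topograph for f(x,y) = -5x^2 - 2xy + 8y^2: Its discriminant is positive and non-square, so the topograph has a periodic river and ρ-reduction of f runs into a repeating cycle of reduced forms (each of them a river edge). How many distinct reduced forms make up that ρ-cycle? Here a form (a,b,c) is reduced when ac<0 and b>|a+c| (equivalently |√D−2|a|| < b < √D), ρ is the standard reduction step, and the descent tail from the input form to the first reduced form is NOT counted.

D = 164, ⌊√D⌋ = 12
descent: ρ → (8,2,-5)
descent: ρ → (-5,8,5)  [lands on river]
river: ρ → (5,12,-1)
river: ρ → (-1,12,5)
river: ρ → (5,8,-5)
river: ρ → (-5,12,1)
river: ρ → (1,12,-5)
ρ-cycle length = 6 (tail of 2 descent steps not counted)

6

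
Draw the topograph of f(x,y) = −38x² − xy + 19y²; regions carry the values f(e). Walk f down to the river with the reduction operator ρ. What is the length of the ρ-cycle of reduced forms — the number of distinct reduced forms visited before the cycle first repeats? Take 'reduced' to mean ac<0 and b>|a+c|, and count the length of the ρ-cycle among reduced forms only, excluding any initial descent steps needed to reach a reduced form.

D = 2889, ⌊√D⌋ = 53
descent: ρ → (19,39,-18)  [lands on river]
river: ρ → (-18,33,25)
river: ρ → (25,17,-26)
river: ρ → (-26,35,16)
river: ρ → (16,29,-32)
river: ρ → (-32,35,13)
river: ρ → (13,43,-20)
river: ρ → (-20,37,19)
ρ-cycle length = 8 (tail of 1 descent step not counted)

8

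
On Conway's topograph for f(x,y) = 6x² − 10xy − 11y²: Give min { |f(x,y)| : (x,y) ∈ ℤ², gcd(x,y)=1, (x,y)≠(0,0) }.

descent: ρ → (-11,10,6)  [lands on river]
river: ρ → (6,14,-7)
river: ρ → (-7,14,6)
river: ρ → (6,10,-11)
river: ρ → (-11,12,5)
river: ρ → (5,18,-2)
river: ρ → (-2,18,5)
river: ρ → (5,12,-11)
closes: descent 1, river 8
min |a| on river = 2

2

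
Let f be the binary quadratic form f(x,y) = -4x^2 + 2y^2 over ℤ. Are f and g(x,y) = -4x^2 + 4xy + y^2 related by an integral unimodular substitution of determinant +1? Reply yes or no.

D₁ = 32, D₂ = 32
river cycle of f (length 2): (2, 4, -2), (-2, 4, 2)
river cycle of g (length 2): (1, 4, -4), (-4, 4, 1)
cycles differ ⇒ inequivalent

no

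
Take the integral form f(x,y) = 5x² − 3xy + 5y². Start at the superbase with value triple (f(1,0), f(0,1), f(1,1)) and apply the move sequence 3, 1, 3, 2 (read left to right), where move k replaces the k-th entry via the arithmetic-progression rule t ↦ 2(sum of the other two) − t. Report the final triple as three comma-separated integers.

start (5,5,7) = (f(1,0),f(0,1),f(1,1))
replace slot 3: 2·(5+5) − 7 = 13 → (5,5,13)
replace slot 1: 2·(5+13) − 5 = 31 → (31,5,13)
replace slot 3: 2·(31+5) − 13 = 59 → (31,5,59)
replace slot 2: 2·(31+59) − 5 = 175 → (31,175,59)

31,175,59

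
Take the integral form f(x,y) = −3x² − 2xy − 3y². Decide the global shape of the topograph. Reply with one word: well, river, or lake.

D = b²−4ac = (-2)² − 4·(-3)·(-3) = -32
D < 0 ⇒ definite ⇒ every region one sign ⇒ single well

well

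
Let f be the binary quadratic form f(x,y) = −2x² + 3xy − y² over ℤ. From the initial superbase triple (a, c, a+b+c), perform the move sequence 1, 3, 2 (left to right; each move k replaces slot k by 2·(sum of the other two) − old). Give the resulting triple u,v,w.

start (-2,-1,0) = (f(1,0),f(0,1),f(1,1))
replace slot 1: 2·((-1)+0) − (-2) = 0 → (0,-1,0)
replace slot 3: 2·(0+(-1)) − 0 = -2 → (0,-1,-2)
replace slot 2: 2·(0+(-2)) − (-1) = -3 → (0,-3,-2)

0,-3,-2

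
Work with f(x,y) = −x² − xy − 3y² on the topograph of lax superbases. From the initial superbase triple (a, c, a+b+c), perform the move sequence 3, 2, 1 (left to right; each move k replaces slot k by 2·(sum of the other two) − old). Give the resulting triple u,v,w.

start (-1,-3,-5) = (f(1,0),f(0,1),f(1,1))
replace slot 3: 2·((-1)+(-3)) − (-5) = -3 → (-1,-3,-3)
replace slot 2: 2·((-1)+(-3)) − (-3) = -5 → (-1,-5,-3)
replace slot 1: 2·((-5)+(-3)) − (-1) = -15 → (-15,-5,-3)

-15,-5,-3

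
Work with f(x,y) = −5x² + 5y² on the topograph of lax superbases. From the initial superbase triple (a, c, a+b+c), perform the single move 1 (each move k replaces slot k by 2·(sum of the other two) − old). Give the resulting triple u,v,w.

start (-5,5,0) = (f(1,0),f(0,1),f(1,1))
replace slot 1: 2·(5+0) − (-5) = 15 → (15,5,0)

15,5,0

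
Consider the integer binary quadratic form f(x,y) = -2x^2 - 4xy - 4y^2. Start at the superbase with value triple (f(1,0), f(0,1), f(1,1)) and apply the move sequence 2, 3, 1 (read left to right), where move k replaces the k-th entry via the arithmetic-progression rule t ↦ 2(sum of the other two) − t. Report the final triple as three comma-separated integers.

start (-2,-4,-10) = (f(1,0),f(0,1),f(1,1))
replace slot 2: 2·((-2)+(-10)) − (-4) = -20 → (-2,-20,-10)
replace slot 3: 2·((-2)+(-20)) − (-10) = -34 → (-2,-20,-34)
replace slot 1: 2·((-20)+(-34)) − (-2) = -106 → (-106,-20,-34)

-106,-20,-34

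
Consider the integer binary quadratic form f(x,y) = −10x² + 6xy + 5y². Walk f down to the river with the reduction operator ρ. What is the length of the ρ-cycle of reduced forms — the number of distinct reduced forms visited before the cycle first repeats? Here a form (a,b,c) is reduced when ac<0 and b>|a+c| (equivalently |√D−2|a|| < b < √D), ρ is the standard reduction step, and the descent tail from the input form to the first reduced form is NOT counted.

D = 236, ⌊√D⌋ = 15
river: ρ → (5,14,-2)
river: ρ → (-2,14,5)
river: ρ → (5,6,-10)
river: ρ → (-10,14,1)
river: ρ → (1,14,-10)
river: ρ → (-10,6,5)
ρ-cycle length = 6 (tail of 0 descent steps not counted)

6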